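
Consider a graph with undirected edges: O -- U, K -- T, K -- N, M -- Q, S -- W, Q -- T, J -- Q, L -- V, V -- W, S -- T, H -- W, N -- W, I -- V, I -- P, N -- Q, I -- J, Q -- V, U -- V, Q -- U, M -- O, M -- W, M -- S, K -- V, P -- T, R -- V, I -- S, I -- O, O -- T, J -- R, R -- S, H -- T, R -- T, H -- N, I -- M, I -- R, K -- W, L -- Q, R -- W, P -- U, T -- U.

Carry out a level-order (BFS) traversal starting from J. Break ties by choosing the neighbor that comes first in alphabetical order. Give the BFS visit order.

Visit J; enqueue I, Q, R → queue [I, Q, R]
Visit I; enqueue M, O, P, S, V → queue [Q, R, M, O, P, S, V]
Visit Q; enqueue L, N, T, U → queue [R, M, O, P, S, V, L, N, T, U]
Visit R; enqueue W → queue [M, O, P, S, V, L, N, T, U, W]
Visit M → queue [O, P, S, V, L, N, T, U, W]
Visit O → queue [P, S, V, L, N, T, U, W]
Visit P → queue [S, V, L, N, T, U, W]
Visit S → queue [V, L, N, T, U, W]
Visit V; enqueue K → queue [L, N, T, U, W, K]
Visit L → queue [N, T, U, W, K]
Visit N; enqueue H → queue [T, U, W, K, H]
Visit T → queue [U, W, K, H]
Visit U → queue [W, K, H]
Visit W → queue [K, H]
Visit K → queue [H]
Visit H → queue []

J, I, Q, R, M, O, P, S, V, L, N, T, U, W, K, H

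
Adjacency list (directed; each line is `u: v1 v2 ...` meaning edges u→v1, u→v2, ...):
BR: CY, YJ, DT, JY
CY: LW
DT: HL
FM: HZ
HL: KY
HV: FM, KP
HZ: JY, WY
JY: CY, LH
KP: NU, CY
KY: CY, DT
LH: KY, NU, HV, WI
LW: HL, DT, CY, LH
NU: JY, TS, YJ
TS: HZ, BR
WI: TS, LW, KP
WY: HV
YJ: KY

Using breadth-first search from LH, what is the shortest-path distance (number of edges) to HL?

3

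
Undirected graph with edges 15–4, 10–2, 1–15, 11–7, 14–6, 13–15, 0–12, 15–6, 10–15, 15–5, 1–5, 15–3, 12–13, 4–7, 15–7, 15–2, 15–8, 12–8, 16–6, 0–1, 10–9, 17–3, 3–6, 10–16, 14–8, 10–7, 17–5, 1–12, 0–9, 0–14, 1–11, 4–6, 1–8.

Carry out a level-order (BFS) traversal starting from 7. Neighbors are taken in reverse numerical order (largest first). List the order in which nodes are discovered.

7 -> 15 -> 11 -> 10 -> 4 -> 13 -> 8 -> 6 -> 5 -> 3 -> 2 -> 1 -> 16 -> 9 -> 12 -> 14 -> 17 -> 0

Visit 7; enqueue 15, 11, 10, 4 → queue [15, 11, 10, 4]
Visit 15; enqueue 13, 8, 6, 5, 3, 2, 1 → queue [11, 10, 4, 13, 8, 6, 5, 3, 2, 1]
Visit 11 → queue [10, 4, 13, 8, 6, 5, 3, 2, 1]
Visit 10; enqueue 16, 9 → queue [4, 13, 8, 6, 5, 3, 2, 1, 16, 9]
Visit 4 → queue [13, 8, 6, 5, 3, 2, 1, 16, 9]
Visit 13; enqueue 12 → queue [8, 6, 5, 3, 2, 1, 16, 9, 12]
Visit 8; enqueue 14 → queue [6, 5, 3, 2, 1, 16, 9, 12, 14]
Visit 6 → queue [5, 3, 2, 1, 16, 9, 12, 14]
Visit 5; enqueue 17 → queue [3, 2, 1, 16, 9, 12, 14, 17]
Visit 3 → queue [2, 1, 16, 9, 12, 14, 17]
Visit 2 → queue [1, 16, 9, 12, 14, 17]
Visit 1; enqueue 0 → queue [16, 9, 12, 14, 17, 0]
Visit 16 → queue [9, 12, 14, 17, 0]
Visit 9 → queue [12, 14, 17, 0]
Visit 12 → queue [14, 17, 0]
Visit 14 → queue [17, 0]
Visit 17 → queue [0]
Visit 0 → queue []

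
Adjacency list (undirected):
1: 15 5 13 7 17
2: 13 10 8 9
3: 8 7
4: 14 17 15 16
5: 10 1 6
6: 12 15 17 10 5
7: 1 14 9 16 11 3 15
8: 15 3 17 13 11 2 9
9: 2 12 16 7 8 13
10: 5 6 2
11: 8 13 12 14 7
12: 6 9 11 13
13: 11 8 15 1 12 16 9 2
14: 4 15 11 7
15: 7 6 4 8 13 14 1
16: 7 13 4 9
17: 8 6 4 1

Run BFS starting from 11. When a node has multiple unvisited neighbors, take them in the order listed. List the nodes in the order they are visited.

11, 8, 13, 12, 14, 7, 15, 3, 17, 2, 9, 1, 16, 6, 4, 10, 5

Visit 11; enqueue 8, 13, 12, 14, 7 → queue [8, 13, 12, 14, 7]
Visit 8; enqueue 15, 3, 17, 2, 9 → queue [13, 12, 14, 7, 15, 3, 17, 2, 9]
Visit 13; enqueue 1, 16 → queue [12, 14, 7, 15, 3, 17, 2, 9, 1, 16]
Visit 12; enqueue 6 → queue [14, 7, 15, 3, 17, 2, 9, 1, 16, 6]
Visit 14; enqueue 4 → queue [7, 15, 3, 17, 2, 9, 1, 16, 6, 4]
Visit 7 → queue [15, 3, 17, 2, 9, 1, 16, 6, 4]
Visit 15 → queue [3, 17, 2, 9, 1, 16, 6, 4]
Visit 3 → queue [17, 2, 9, 1, 16, 6, 4]
Visit 17 → queue [2, 9, 1, 16, 6, 4]
Visit 2; enqueue 10 → queue [9, 1, 16, 6, 4, 10]
Visit 9 → queue [1, 16, 6, 4, 10]
Visit 1; enqueue 5 → queue [16, 6, 4, 10, 5]
Visit 16 → queue [6, 4, 10, 5]
Visit 6 → queue [4, 10, 5]
Visit 4 → queue [10, 5]
Visit 10 → queue [5]
Visit 5 → queue []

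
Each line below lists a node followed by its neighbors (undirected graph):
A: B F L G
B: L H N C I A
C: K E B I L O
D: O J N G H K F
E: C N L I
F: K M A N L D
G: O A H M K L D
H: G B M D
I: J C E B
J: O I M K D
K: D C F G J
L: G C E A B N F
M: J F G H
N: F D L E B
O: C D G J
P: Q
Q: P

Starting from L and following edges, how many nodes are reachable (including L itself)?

15

BFS from L visits: L, G, C, E, A, B, N, F, O, H, M, K, D, I, J
Reachable nodes: 15 of 17 total.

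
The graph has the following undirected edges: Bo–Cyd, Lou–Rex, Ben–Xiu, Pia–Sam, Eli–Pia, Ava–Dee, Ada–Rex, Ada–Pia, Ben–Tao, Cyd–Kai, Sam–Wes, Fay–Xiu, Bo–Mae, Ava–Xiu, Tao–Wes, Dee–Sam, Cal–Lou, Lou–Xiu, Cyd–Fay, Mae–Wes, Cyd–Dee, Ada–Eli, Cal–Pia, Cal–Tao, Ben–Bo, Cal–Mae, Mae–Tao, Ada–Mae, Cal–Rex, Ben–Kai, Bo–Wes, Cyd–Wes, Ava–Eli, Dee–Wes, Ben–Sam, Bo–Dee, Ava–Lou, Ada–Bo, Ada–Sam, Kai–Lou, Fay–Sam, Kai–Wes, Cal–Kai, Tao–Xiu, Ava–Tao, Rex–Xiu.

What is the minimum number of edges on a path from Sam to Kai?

2

Level 0: Sam
Level 1: Ada, Ben, Dee, Fay, Pia, Wes
Level 2: Ava, Bo, Cal, Cyd, Eli, Kai, Mae, Rex, Tao, Xiu
Level 3: Lou
Kai first appears at level 2.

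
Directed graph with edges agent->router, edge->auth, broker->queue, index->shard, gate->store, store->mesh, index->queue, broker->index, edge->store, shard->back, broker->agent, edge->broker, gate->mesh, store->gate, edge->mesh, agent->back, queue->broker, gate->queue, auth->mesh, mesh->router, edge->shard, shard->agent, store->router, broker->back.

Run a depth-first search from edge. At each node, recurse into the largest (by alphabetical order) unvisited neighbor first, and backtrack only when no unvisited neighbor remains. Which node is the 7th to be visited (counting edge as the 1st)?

broker

Visit edge
edge → store
store → router
store → mesh
store → gate
gate → queue
queue → broker
broker → index
index → shard
shard → back
shard → agent
edge → auth

Visit order: edge, store, router, mesh, gate, queue, broker, index, shard, back, agent, auth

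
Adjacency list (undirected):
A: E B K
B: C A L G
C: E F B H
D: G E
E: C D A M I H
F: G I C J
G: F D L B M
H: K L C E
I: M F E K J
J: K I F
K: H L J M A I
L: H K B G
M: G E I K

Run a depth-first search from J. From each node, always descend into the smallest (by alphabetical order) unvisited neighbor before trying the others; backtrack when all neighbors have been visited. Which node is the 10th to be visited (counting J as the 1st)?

Visit J
J → F
F → C
C → B
B → A
A → E
E → D
D → G
G → L
L → H
H → K
K → I
I → M

Visit order: J, F, C, B, A, E, D, G, L, H, K, I, M

H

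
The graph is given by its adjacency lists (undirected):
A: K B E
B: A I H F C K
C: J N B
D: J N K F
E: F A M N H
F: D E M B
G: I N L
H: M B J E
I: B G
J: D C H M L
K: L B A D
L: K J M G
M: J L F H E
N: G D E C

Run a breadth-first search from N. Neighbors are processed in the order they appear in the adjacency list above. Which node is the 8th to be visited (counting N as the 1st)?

J

Visit N; enqueue G, D, E, C → queue [G, D, E, C]
Visit G; enqueue I, L → queue [D, E, C, I, L]
Visit D; enqueue J, K, F → queue [E, C, I, L, J, K, F]
Visit E; enqueue A, M, H → queue [C, I, L, J, K, F, A, M, H]
Visit C; enqueue B → queue [I, L, J, K, F, A, M, H, B]
Visit I → queue [L, J, K, F, A, M, H, B]
Visit L → queue [J, K, F, A, M, H, B]
Visit J → queue [K, F, A, M, H, B]
Visit K → queue [F, A, M, H, B]
Visit F → queue [A, M, H, B]
Visit A → queue [M, H, B]
Visit M → queue [H, B]
Visit H → queue [B]
Visit B → queue []

Visit order: N, G, D, E, C, I, L, J, K, F, A, M, H, B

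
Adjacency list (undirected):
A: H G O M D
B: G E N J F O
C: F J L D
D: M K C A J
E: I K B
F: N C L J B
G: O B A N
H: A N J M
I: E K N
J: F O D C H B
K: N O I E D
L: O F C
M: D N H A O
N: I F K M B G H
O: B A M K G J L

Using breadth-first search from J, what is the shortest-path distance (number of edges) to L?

2

Level 0: J
Level 1: B, C, D, F, H, O
Level 2: A, E, G, K, L, M, N
Level 3: I
L first appears at level 2.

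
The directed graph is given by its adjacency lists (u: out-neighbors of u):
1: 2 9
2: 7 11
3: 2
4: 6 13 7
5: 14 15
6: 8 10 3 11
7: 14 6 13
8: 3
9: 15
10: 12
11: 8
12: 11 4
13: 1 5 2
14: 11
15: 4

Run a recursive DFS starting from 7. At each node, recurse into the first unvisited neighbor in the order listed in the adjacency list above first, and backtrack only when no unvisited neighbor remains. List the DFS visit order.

7 → 14 → 11 → 8 → 3 → 2 → 6 → 10 → 12 → 4 → 13 → 1 → 9 → 15 → 5

Visit 7
7 → 14
14 → 11
11 → 8
8 → 3
3 → 2
7 → 6
6 → 10
10 → 12
12 → 4
4 → 13
13 → 1
1 → 9
9 → 15
13 → 5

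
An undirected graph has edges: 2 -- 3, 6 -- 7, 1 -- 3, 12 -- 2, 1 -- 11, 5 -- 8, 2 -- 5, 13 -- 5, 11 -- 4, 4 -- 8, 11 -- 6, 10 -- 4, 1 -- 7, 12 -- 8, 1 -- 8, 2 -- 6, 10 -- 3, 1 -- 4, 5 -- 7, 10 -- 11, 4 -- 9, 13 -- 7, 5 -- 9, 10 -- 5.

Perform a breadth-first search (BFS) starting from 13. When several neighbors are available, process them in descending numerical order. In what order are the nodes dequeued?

13, 7, 5, 6, 1, 10, 9, 8, 2, 11, 4, 3, 12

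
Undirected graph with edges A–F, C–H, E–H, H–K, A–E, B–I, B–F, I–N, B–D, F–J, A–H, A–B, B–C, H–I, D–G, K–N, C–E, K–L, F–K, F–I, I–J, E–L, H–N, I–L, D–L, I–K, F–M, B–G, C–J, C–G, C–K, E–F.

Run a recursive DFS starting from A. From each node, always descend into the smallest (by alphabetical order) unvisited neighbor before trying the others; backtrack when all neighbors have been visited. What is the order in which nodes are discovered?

A B C E F I H K L D G N J M

Visit A
A → B
B → C
C → E
E → F
F → I
I → H
H → K
K → L
L → D
D → G
K → N
I → J
F → M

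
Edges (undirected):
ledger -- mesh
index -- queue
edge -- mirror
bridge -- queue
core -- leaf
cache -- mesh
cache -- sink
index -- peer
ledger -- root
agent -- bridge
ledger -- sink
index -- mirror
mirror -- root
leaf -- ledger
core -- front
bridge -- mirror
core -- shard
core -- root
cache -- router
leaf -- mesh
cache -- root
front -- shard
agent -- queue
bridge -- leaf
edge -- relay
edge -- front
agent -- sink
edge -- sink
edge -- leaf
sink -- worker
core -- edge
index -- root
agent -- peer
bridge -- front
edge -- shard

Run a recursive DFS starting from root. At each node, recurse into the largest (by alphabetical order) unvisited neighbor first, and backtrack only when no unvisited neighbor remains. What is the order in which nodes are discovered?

root, mirror, index, queue, bridge, leaf, mesh, ledger, sink, worker, edge, shard, front, core, relay, cache, router, agent, peer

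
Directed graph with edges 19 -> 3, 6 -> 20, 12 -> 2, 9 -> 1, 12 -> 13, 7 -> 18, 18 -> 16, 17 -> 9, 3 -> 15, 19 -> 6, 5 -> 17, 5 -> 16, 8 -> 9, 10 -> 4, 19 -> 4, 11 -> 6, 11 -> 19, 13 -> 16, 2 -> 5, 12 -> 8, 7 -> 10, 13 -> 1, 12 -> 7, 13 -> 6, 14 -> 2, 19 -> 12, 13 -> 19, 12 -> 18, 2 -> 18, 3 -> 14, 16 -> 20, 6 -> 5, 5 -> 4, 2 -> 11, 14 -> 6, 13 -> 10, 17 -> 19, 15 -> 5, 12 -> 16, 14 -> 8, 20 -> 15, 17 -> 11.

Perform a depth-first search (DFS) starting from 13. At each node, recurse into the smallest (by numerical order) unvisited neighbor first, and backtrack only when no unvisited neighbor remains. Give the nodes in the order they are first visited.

13 1 6 5 4 16 20 15 17 9 11 19 3 14 2 18 8 12 7 10

Visit 13
13 → 1
13 → 6
6 → 5
5 → 4
5 → 16
16 → 20
20 → 15
5 → 17
17 → 9
17 → 11
11 → 19
19 → 3
3 → 14
14 → 2
2 → 18
14 → 8
19 → 12
12 → 7
7 → 10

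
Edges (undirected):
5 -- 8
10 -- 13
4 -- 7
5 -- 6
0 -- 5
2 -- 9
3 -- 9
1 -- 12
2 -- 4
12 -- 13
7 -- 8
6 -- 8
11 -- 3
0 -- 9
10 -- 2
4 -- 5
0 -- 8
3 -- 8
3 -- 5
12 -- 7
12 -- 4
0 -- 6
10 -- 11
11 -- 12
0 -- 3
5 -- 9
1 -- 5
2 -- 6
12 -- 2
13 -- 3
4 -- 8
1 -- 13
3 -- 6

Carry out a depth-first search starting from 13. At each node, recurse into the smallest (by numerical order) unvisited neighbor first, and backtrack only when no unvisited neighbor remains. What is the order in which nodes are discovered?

13 → 1 → 5 → 0 → 3 → 6 → 2 → 4 → 7 → 8 → 12 → 11 → 10 → 9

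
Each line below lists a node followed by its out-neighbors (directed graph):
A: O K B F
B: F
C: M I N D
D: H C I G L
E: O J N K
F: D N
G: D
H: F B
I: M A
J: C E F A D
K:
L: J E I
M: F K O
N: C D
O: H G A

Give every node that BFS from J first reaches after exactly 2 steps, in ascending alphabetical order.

B, G, H, I, K, L, M, N, O

Level 0: J
Level 1: A, C, D, E, F
Level 2: B, G, H, I, K, L, M, N, O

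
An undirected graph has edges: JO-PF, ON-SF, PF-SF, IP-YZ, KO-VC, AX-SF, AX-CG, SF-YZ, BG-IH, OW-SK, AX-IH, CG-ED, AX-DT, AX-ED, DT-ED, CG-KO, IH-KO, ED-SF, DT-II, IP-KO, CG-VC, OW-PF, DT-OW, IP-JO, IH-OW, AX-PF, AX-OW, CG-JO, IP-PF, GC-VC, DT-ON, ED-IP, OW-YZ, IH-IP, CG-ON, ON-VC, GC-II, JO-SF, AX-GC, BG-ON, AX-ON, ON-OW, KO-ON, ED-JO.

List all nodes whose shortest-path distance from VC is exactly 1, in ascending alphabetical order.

CG, GC, KO, ON

Level 0: VC
Level 1: CG, GC, KO, ON
Level 2: AX, BG, DT, ED, IH, II, IP, JO, OW, SF
Level 3: PF, SK, YZ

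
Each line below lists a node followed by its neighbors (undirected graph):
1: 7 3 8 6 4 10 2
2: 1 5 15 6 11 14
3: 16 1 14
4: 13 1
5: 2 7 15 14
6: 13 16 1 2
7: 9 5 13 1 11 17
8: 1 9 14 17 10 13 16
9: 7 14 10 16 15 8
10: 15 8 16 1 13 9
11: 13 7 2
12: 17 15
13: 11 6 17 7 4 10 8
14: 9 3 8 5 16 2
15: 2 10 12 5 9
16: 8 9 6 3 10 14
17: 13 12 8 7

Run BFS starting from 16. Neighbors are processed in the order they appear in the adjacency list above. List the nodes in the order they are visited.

16, 8, 9, 6, 3, 10, 14, 1, 17, 13, 7, 15, 2, 5, 4, 12, 11

Visit 16; enqueue 8, 9, 6, 3, 10, 14 → queue [8, 9, 6, 3, 10, 14]
Visit 8; enqueue 1, 17, 13 → queue [9, 6, 3, 10, 14, 1, 17, 13]
Visit 9; enqueue 7, 15 → queue [6, 3, 10, 14, 1, 17, 13, 7, 15]
Visit 6; enqueue 2 → queue [3, 10, 14, 1, 17, 13, 7, 15, 2]
Visit 3 → queue [10, 14, 1, 17, 13, 7, 15, 2]
Visit 10 → queue [14, 1, 17, 13, 7, 15, 2]
Visit 14; enqueue 5 → queue [1, 17, 13, 7, 15, 2, 5]
Visit 1; enqueue 4 → queue [17, 13, 7, 15, 2, 5, 4]
Visit 17; enqueue 12 → queue [13, 7, 15, 2, 5, 4, 12]
Visit 13; enqueue 11 → queue [7, 15, 2, 5, 4, 12, 11]
Visit 7 → queue [15, 2, 5, 4, 12, 11]
Visit 15 → queue [2, 5, 4, 12, 11]
Visit 2 → queue [5, 4, 12, 11]
Visit 5 → queue [4, 12, 11]
Visit 4 → queue [12, 11]
Visit 12 → queue [11]
Visit 11 → queue []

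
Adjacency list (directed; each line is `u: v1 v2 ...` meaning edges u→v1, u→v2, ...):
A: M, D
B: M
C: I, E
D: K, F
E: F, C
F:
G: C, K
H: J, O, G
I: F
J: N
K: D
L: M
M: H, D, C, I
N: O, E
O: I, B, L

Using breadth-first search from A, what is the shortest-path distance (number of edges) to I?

2

Level 0: A
Level 1: D, M
Level 2: C, F, H, I, K
Level 3: E, G, J, O
Level 4: B, L, N
I first appears at level 2.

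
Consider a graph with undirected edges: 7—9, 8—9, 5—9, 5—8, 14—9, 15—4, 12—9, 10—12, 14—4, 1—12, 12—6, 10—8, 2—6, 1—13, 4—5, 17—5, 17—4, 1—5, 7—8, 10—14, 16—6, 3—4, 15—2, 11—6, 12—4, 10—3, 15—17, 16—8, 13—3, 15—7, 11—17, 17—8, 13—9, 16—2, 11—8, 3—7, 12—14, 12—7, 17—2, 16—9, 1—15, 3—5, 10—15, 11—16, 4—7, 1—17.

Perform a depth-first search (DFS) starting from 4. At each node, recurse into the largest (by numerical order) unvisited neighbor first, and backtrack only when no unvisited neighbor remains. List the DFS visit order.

Visit 4
4 → 17
17 → 15
15 → 10
10 → 14
14 → 12
12 → 9
9 → 16
16 → 11
11 → 8
8 → 7
7 → 3
3 → 13
13 → 1
1 → 5
11 → 6
6 → 2

4, 17, 15, 10, 14, 12, 9, 16, 11, 8, 7, 3, 13, 1, 5, 6, 2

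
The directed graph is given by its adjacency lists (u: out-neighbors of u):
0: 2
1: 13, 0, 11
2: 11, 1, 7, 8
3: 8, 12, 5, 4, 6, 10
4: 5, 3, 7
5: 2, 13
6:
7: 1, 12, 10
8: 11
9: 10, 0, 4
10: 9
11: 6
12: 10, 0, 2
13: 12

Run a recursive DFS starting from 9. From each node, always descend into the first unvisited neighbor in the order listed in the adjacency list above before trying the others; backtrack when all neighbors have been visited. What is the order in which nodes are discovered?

Visit 9
9 → 10
9 → 0
0 → 2
2 → 11
11 → 6
2 → 1
1 → 13
13 → 12
2 → 7
2 → 8
9 → 4
4 → 5
4 → 3

9, 10, 0, 2, 11, 6, 1, 13, 12, 7, 8, 4, 5, 3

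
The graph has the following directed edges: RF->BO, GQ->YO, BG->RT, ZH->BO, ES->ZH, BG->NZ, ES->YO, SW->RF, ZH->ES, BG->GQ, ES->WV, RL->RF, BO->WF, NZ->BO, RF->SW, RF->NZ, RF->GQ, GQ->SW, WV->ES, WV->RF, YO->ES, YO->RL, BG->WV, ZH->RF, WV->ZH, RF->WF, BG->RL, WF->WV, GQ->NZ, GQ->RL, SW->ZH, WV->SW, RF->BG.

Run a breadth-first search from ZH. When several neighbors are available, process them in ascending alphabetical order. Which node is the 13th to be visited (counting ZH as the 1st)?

RT

Visit ZH; enqueue BO, ES, RF → queue [BO, ES, RF]
Visit BO; enqueue WF → queue [ES, RF, WF]
Visit ES; enqueue WV, YO → queue [RF, WF, WV, YO]
Visit RF; enqueue BG, GQ, NZ, SW → queue [WF, WV, YO, BG, GQ, NZ, SW]
Visit WF → queue [WV, YO, BG, GQ, NZ, SW]
Visit WV → queue [YO, BG, GQ, NZ, SW]
Visit YO; enqueue RL → queue [BG, GQ, NZ, SW, RL]
Visit BG; enqueue RT → queue [GQ, NZ, SW, RL, RT]
Visit GQ → queue [NZ, SW, RL, RT]
Visit NZ → queue [SW, RL, RT]
Visit SW → queue [RL, RT]
Visit RL → queue [RT]
Visit RT → queue []

Visit order: ZH, BO, ES, RF, WF, WV, YO, BG, GQ, NZ, SW, RL, RT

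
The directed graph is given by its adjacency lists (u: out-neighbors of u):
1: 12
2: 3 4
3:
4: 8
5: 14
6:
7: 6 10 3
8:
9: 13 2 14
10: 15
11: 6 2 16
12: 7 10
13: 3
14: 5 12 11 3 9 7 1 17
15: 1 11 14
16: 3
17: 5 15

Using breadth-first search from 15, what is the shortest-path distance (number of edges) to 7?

Level 0: 15
Level 1: 1, 11, 14
Level 2: 2, 3, 5, 6, 7, 9, 12, 16, 17
Level 3: 4, 10, 13
Level 4: 8
7 first appears at level 2.

2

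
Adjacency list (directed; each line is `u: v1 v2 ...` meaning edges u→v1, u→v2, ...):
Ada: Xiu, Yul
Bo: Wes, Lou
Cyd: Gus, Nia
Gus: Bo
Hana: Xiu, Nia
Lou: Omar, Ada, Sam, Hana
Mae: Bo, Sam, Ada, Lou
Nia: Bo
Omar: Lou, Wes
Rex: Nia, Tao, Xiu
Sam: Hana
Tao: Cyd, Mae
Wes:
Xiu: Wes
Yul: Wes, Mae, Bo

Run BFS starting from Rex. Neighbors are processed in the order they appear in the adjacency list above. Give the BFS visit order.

Visit Rex; enqueue Nia, Tao, Xiu → queue [Nia, Tao, Xiu]
Visit Nia; enqueue Bo → queue [Tao, Xiu, Bo]
Visit Tao; enqueue Cyd, Mae → queue [Xiu, Bo, Cyd, Mae]
Visit Xiu; enqueue Wes → queue [Bo, Cyd, Mae, Wes]
Visit Bo; enqueue Lou → queue [Cyd, Mae, Wes, Lou]
Visit Cyd; enqueue Gus → queue [Mae, Wes, Lou, Gus]
Visit Mae; enqueue Sam, Ada → queue [Wes, Lou, Gus, Sam, Ada]
Visit Wes → queue [Lou, Gus, Sam, Ada]
Visit Lou; enqueue Omar, Hana → queue [Gus, Sam, Ada, Omar, Hana]
Visit Gus → queue [Sam, Ada, Omar, Hana]
Visit Sam → queue [Ada, Omar, Hana]
Visit Ada; enqueue Yul → queue [Omar, Hana, Yul]
Visit Omar → queue [Hana, Yul]
Visit Hana → queue [Yul]
Visit Yul → queue []

Rex, Nia, Tao, Xiu, Bo, Cyd, Mae, Wes, Lou, Gus, Sam, Ada, Omar, Hana, Yul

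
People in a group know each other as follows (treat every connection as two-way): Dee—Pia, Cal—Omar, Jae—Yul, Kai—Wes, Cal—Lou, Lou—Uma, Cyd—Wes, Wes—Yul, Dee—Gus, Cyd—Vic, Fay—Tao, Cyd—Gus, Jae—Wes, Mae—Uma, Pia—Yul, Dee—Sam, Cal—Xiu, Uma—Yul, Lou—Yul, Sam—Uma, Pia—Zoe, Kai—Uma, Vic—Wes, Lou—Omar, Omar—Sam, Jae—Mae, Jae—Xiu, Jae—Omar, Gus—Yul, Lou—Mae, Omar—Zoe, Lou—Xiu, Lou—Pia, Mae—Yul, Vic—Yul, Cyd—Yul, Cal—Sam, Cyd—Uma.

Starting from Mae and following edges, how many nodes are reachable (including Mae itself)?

BFS from Mae visits: Mae, Yul, Uma, Lou, Jae, Wes, Vic, Pia, Gus, Cyd, Sam, Kai, Xiu, Omar, Cal, Zoe, Dee
Reachable nodes: 17 of 19 total.

17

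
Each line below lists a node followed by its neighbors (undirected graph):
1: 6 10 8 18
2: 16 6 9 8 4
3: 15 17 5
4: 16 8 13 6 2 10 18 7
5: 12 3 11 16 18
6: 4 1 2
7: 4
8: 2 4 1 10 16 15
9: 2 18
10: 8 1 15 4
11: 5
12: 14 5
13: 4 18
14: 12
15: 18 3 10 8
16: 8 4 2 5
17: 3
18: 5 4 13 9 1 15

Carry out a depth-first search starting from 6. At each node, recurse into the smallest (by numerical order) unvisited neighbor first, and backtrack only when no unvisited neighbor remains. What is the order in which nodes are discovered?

6, 1, 8, 2, 4, 7, 10, 15, 3, 5, 11, 12, 14, 16, 18, 9, 13, 17

Visit 6
6 → 1
1 → 8
8 → 2
2 → 4
4 → 7
4 → 10
10 → 15
15 → 3
3 → 5
5 → 11
5 → 12
12 → 14
5 → 16
5 → 18
18 → 9
18 → 13
3 → 17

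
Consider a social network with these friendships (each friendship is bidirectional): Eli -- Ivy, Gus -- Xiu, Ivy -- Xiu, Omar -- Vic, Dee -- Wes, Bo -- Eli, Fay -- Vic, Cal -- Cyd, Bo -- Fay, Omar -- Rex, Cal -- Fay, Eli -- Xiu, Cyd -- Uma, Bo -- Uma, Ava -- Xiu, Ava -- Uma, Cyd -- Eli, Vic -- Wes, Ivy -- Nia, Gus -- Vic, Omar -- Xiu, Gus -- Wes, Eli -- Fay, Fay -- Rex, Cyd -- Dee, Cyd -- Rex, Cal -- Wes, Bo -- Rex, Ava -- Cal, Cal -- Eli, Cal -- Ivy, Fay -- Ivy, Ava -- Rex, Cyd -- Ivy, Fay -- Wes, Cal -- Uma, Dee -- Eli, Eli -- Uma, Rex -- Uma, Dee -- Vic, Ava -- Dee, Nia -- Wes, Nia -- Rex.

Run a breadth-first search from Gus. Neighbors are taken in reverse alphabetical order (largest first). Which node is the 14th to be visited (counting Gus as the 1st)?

Cyd

Visit Gus; enqueue Xiu, Wes, Vic → queue [Xiu, Wes, Vic]
Visit Xiu; enqueue Omar, Ivy, Eli, Ava → queue [Wes, Vic, Omar, Ivy, Eli, Ava]
Visit Wes; enqueue Nia, Fay, Dee, Cal → queue [Vic, Omar, Ivy, Eli, Ava, Nia, Fay, Dee, Cal]
Visit Vic → queue [Omar, Ivy, Eli, Ava, Nia, Fay, Dee, Cal]
Visit Omar; enqueue Rex → queue [Ivy, Eli, Ava, Nia, Fay, Dee, Cal, Rex]
Visit Ivy; enqueue Cyd → queue [Eli, Ava, Nia, Fay, Dee, Cal, Rex, Cyd]
Visit Eli; enqueue Uma, Bo → queue [Ava, Nia, Fay, Dee, Cal, Rex, Cyd, Uma, Bo]
Visit Ava → queue [Nia, Fay, Dee, Cal, Rex, Cyd, Uma, Bo]
Visit Nia → queue [Fay, Dee, Cal, Rex, Cyd, Uma, Bo]
Visit Fay → queue [Dee, Cal, Rex, Cyd, Uma, Bo]
Visit Dee → queue [Cal, Rex, Cyd, Uma, Bo]
Visit Cal → queue [Rex, Cyd, Uma, Bo]
Visit Rex → queue [Cyd, Uma, Bo]
Visit Cyd → queue [Uma, Bo]
Visit Uma → queue [Bo]
Visit Bo → queue []

Visit order: Gus, Xiu, Wes, Vic, Omar, Ivy, Eli, Ava, Nia, Fay, Dee, Cal, Rex, Cyd, Uma, Bo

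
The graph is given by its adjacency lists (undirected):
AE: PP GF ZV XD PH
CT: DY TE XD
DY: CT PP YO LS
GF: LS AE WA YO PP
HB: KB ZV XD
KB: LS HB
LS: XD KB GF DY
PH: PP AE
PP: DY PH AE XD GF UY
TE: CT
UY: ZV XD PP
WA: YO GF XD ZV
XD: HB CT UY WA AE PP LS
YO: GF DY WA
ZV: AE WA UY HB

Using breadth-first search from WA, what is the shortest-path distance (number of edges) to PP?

Level 0: WA
Level 1: GF, XD, YO, ZV
Level 2: AE, CT, DY, HB, LS, PP, UY
Level 3: KB, PH, TE
PP first appears at level 2.

2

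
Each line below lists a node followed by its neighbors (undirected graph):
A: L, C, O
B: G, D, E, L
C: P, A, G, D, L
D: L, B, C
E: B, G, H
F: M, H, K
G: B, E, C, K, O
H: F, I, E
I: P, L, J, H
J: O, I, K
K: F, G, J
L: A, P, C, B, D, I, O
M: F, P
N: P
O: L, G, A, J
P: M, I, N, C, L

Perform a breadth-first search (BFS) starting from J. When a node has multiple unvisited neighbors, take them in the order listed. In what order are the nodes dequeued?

J → O → I → K → L → G → A → P → H → F → C → B → D → E → M → N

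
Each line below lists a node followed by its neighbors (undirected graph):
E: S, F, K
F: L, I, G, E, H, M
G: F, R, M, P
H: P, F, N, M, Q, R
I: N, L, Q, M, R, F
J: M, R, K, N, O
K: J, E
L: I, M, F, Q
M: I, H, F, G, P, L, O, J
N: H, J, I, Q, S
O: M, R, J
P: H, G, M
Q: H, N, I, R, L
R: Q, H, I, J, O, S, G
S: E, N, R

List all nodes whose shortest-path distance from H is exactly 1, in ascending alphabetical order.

F, M, N, P, Q, R

Level 0: H
Level 1: F, M, N, P, Q, R
Level 2: E, G, I, J, L, O, S
Level 3: K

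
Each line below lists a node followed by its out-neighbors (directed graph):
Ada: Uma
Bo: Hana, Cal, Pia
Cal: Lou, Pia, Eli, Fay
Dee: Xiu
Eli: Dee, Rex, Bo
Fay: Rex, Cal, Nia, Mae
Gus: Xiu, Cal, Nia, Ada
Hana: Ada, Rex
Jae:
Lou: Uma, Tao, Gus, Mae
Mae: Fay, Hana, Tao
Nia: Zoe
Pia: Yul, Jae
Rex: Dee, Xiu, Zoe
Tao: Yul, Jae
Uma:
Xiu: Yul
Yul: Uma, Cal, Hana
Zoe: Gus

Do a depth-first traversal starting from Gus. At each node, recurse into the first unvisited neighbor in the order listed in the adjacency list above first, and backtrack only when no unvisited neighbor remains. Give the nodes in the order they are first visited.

Gus → Xiu → Yul → Uma → Cal → Lou → Tao → Jae → Mae → Fay → Rex → Dee → Zoe → Nia → Hana → Ada → Pia → Eli → Bo

Visit Gus
Gus → Xiu
Xiu → Yul
Yul → Uma
Yul → Cal
Cal → Lou
Lou → Tao
Tao → Jae
Lou → Mae
Mae → Fay
Fay → Rex
Rex → Dee
Rex → Zoe
Fay → Nia
Mae → Hana
Hana → Ada
Cal → Pia
Cal → Eli
Eli → Bo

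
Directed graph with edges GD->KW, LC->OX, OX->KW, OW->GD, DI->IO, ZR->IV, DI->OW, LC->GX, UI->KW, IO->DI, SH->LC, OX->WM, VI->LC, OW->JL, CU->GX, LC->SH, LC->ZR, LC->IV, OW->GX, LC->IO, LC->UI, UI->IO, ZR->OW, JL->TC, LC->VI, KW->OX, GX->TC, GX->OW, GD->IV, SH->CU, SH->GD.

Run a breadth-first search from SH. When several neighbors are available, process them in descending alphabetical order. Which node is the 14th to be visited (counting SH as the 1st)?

Visit SH; enqueue LC, GD, CU → queue [LC, GD, CU]
Visit LC; enqueue ZR, VI, UI, OX, IV, IO, GX → queue [GD, CU, ZR, VI, UI, OX, IV, IO, GX]
Visit GD; enqueue KW → queue [CU, ZR, VI, UI, OX, IV, IO, GX, KW]
Visit CU → queue [ZR, VI, UI, OX, IV, IO, GX, KW]
Visit ZR; enqueue OW → queue [VI, UI, OX, IV, IO, GX, KW, OW]
Visit VI → queue [UI, OX, IV, IO, GX, KW, OW]
Visit UI → queue [OX, IV, IO, GX, KW, OW]
Visit OX; enqueue WM → queue [IV, IO, GX, KW, OW, WM]
Visit IV → queue [IO, GX, KW, OW, WM]
Visit IO; enqueue DI → queue [GX, KW, OW, WM, DI]
Visit GX; enqueue TC → queue [KW, OW, WM, DI, TC]
Visit KW → queue [OW, WM, DI, TC]
Visit OW; enqueue JL → queue [WM, DI, TC, JL]
Visit WM → queue [DI, TC, JL]
Visit DI → queue [TC, JL]
Visit TC → queue [JL]
Visit JL → queue []

Visit order: SH, LC, GD, CU, ZR, VI, UI, OX, IV, IO, GX, KW, OW, WM, DI, TC, JL

WM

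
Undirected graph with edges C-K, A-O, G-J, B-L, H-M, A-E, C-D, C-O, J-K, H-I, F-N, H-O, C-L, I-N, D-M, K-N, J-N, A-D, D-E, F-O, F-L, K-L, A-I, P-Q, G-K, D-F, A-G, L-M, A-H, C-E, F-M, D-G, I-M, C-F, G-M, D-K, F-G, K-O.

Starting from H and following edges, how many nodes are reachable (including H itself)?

15

BFS from H visits: H, A, I, M, O, D, E, G, N, F, L, C, K, J, B
Reachable nodes: 15 of 17 total.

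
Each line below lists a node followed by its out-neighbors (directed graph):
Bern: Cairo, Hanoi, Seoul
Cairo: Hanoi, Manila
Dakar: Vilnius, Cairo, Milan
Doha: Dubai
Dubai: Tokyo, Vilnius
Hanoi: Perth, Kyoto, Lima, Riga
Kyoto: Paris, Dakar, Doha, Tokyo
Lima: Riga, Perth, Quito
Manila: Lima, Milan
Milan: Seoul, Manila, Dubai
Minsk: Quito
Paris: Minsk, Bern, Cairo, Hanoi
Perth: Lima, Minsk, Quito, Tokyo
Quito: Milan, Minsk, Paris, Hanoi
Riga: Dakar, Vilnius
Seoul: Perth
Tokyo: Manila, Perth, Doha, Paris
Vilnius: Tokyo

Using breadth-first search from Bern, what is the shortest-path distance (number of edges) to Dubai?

4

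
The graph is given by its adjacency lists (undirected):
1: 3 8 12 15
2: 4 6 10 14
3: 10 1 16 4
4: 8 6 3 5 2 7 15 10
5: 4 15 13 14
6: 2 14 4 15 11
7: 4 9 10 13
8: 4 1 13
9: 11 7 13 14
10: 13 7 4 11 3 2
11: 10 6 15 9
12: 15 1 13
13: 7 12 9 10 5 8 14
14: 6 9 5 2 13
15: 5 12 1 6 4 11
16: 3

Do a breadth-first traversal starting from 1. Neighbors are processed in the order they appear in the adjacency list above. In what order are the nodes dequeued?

1 → 3 → 8 → 12 → 15 → 10 → 16 → 4 → 13 → 5 → 6 → 11 → 7 → 2 → 9 → 14

Visit 1; enqueue 3, 8, 12, 15 → queue [3, 8, 12, 15]
Visit 3; enqueue 10, 16, 4 → queue [8, 12, 15, 10, 16, 4]
Visit 8; enqueue 13 → queue [12, 15, 10, 16, 4, 13]
Visit 12 → queue [15, 10, 16, 4, 13]
Visit 15; enqueue 5, 6, 11 → queue [10, 16, 4, 13, 5, 6, 11]
Visit 10; enqueue 7, 2 → queue [16, 4, 13, 5, 6, 11, 7, 2]
Visit 16 → queue [4, 13, 5, 6, 11, 7, 2]
Visit 4 → queue [13, 5, 6, 11, 7, 2]
Visit 13; enqueue 9, 14 → queue [5, 6, 11, 7, 2, 9, 14]
Visit 5 → queue [6, 11, 7, 2, 9, 14]
Visit 6 → queue [11, 7, 2, 9, 14]
Visit 11 → queue [7, 2, 9, 14]
Visit 7 → queue [2, 9, 14]
Visit 2 → queue [9, 14]
Visit 9 → queue [14]
Visit 14 → queue []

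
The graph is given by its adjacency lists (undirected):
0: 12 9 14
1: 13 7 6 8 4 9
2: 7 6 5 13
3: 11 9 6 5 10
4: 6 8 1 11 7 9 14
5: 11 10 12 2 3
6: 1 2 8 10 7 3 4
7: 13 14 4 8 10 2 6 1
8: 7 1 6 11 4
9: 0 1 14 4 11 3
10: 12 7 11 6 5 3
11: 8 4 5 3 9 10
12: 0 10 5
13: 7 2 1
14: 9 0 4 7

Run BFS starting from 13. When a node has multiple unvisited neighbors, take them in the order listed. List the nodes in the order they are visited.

13 7 2 1 14 4 8 10 6 5 9 0 11 12 3

Visit 13; enqueue 7, 2, 1 → queue [7, 2, 1]
Visit 7; enqueue 14, 4, 8, 10, 6 → queue [2, 1, 14, 4, 8, 10, 6]
Visit 2; enqueue 5 → queue [1, 14, 4, 8, 10, 6, 5]
Visit 1; enqueue 9 → queue [14, 4, 8, 10, 6, 5, 9]
Visit 14; enqueue 0 → queue [4, 8, 10, 6, 5, 9, 0]
Visit 4; enqueue 11 → queue [8, 10, 6, 5, 9, 0, 11]
Visit 8 → queue [10, 6, 5, 9, 0, 11]
Visit 10; enqueue 12, 3 → queue [6, 5, 9, 0, 11, 12, 3]
Visit 6 → queue [5, 9, 0, 11, 12, 3]
Visit 5 → queue [9, 0, 11, 12, 3]
Visit 9 → queue [0, 11, 12, 3]
Visit 0 → queue [11, 12, 3]
Visit 11 → queue [12, 3]
Visit 12 → queue [3]
Visit 3 → queue []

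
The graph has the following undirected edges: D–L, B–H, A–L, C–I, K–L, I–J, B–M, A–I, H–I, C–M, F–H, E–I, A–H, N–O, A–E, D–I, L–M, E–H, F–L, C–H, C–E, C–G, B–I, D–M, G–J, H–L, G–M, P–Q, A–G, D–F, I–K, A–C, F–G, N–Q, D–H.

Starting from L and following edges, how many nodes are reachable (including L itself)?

BFS from L visits: L, M, K, H, F, D, A, G, C, B, I, E, J
Reachable nodes: 13 of 17 total.

13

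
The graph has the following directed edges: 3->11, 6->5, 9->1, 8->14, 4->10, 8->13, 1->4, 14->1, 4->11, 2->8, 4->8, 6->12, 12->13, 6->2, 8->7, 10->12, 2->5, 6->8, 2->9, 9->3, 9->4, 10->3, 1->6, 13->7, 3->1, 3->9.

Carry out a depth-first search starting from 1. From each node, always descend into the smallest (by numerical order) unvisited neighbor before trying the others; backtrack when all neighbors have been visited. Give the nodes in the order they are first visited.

Visit 1
1 → 4
4 → 8
8 → 7
8 → 13
8 → 14
4 → 10
10 → 3
3 → 9
3 → 11
10 → 12
1 → 6
6 → 2
2 → 5

1 → 4 → 8 → 7 → 13 → 14 → 10 → 3 → 9 → 11 → 12 → 6 → 2 → 5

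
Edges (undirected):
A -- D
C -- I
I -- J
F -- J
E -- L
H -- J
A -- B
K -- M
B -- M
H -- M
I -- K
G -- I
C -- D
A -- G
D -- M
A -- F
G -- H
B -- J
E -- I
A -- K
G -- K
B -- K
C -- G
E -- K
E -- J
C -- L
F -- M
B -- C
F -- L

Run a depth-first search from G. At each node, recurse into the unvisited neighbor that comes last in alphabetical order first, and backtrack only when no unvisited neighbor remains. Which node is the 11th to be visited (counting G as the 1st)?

Visit G
G → K
K → M
M → H
H → J
J → I
I → E
E → L
L → F
F → A
A → D
D → C
C → B

Visit order: G, K, M, H, J, I, E, L, F, A, D, C, B

D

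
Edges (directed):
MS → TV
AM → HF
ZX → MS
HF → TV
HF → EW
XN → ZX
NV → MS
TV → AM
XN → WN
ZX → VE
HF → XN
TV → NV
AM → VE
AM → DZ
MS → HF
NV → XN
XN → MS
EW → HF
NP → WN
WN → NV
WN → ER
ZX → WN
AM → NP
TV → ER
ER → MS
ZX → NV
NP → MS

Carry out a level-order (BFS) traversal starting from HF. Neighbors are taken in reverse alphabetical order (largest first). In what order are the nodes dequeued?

Visit HF; enqueue XN, TV, EW → queue [XN, TV, EW]
Visit XN; enqueue ZX, WN, MS → queue [TV, EW, ZX, WN, MS]
Visit TV; enqueue NV, ER, AM → queue [EW, ZX, WN, MS, NV, ER, AM]
Visit EW → queue [ZX, WN, MS, NV, ER, AM]
Visit ZX; enqueue VE → queue [WN, MS, NV, ER, AM, VE]
Visit WN → queue [MS, NV, ER, AM, VE]
Visit MS → queue [NV, ER, AM, VE]
Visit NV → queue [ER, AM, VE]
Visit ER → queue [AM, VE]
Visit AM; enqueue NP, DZ → queue [VE, NP, DZ]
Visit VE → queue [NP, DZ]
Visit NP → queue [DZ]
Visit DZ → queue []

HF -> XN -> TV -> EW -> ZX -> WN -> MS -> NV -> ER -> AM -> VE -> NP -> DZ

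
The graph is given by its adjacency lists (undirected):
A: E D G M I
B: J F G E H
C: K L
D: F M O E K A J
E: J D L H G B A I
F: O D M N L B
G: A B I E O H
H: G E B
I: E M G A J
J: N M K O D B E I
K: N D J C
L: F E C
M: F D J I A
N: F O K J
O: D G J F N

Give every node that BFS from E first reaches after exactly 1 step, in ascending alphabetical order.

A, B, D, G, H, I, J, L

Level 0: E
Level 1: A, B, D, G, H, I, J, L
Level 2: C, F, K, M, N, O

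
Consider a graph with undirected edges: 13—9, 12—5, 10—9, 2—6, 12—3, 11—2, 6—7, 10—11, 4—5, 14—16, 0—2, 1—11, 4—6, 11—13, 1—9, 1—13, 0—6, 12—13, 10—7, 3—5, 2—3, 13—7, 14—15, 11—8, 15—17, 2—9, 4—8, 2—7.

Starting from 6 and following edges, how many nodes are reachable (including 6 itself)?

14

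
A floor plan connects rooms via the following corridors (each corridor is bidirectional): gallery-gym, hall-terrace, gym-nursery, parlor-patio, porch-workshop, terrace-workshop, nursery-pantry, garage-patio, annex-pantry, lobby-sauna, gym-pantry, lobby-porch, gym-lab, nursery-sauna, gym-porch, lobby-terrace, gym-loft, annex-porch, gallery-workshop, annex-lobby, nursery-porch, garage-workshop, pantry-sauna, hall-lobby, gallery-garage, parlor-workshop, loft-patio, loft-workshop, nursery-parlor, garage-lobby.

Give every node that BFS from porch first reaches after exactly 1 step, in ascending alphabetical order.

annex, gym, lobby, nursery, workshop

Level 0: porch
Level 1: annex, gym, lobby, nursery, workshop
Level 2: gallery, garage, hall, lab, loft, pantry, parlor, sauna, terrace
Level 3: patio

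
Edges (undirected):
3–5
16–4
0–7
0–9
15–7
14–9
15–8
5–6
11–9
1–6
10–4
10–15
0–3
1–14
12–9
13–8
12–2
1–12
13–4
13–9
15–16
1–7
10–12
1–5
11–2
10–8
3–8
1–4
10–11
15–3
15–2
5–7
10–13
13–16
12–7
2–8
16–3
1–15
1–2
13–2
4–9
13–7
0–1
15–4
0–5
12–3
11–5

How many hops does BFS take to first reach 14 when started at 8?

3

Level 0: 8
Level 1: 2, 3, 10, 13, 15
Level 2: 0, 1, 4, 5, 7, 9, 11, 12, 16
Level 3: 6, 14
14 first appears at level 3.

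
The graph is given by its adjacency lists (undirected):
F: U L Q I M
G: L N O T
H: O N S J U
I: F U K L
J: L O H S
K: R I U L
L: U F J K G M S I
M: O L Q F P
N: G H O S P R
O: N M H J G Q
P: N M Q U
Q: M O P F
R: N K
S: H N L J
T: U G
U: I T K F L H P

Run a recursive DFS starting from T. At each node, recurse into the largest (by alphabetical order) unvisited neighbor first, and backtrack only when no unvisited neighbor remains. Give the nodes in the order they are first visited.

T → U → P → Q → O → N → S → L → M → F → I → K → R → J → H → G

Visit T
T → U
U → P
P → Q
Q → O
O → N
N → S
S → L
L → M
M → F
F → I
I → K
K → R
L → J
J → H
L → G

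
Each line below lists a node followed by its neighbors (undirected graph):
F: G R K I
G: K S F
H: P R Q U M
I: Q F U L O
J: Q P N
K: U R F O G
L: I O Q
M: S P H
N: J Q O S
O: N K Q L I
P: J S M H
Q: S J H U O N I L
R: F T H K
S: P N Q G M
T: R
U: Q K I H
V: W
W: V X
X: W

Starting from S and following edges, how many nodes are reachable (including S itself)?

BFS from S visits: S, P, N, Q, G, M, J, H, O, U, I, L, K, F, R, T
Reachable nodes: 16 of 19 total.

16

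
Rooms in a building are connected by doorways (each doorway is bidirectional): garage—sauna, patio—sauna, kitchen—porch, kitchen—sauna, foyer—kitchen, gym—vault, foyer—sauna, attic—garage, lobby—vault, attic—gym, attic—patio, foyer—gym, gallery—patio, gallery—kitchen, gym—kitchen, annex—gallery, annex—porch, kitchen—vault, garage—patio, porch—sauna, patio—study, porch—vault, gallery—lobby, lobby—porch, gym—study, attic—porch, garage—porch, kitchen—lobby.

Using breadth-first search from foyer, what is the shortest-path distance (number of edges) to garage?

Level 0: foyer
Level 1: gym, kitchen, sauna
Level 2: attic, gallery, garage, lobby, patio, porch, study, vault
Level 3: annex
garage first appears at level 2.

2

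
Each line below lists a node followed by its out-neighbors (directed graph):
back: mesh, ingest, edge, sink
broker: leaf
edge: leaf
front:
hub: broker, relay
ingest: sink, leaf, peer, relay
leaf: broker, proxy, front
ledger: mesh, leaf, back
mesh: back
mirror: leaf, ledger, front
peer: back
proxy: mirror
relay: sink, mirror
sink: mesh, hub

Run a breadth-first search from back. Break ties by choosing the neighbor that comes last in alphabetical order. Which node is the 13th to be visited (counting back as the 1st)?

Visit back; enqueue sink, mesh, ingest, edge → queue [sink, mesh, ingest, edge]
Visit sink; enqueue hub → queue [mesh, ingest, edge, hub]
Visit mesh → queue [ingest, edge, hub]
Visit ingest; enqueue relay, peer, leaf → queue [edge, hub, relay, peer, leaf]
Visit edge → queue [hub, relay, peer, leaf]
Visit hub; enqueue broker → queue [relay, peer, leaf, broker]
Visit relay; enqueue mirror → queue [peer, leaf, broker, mirror]
Visit peer → queue [leaf, broker, mirror]
Visit leaf; enqueue proxy, front → queue [broker, mirror, proxy, front]
Visit broker → queue [mirror, proxy, front]
Visit mirror; enqueue ledger → queue [proxy, front, ledger]
Visit proxy → queue [front, ledger]
Visit front → queue [ledger]
Visit ledger → queue []

Visit order: back, sink, mesh, ingest, edge, hub, relay, peer, leaf, broker, mirror, proxy, front, ledger

front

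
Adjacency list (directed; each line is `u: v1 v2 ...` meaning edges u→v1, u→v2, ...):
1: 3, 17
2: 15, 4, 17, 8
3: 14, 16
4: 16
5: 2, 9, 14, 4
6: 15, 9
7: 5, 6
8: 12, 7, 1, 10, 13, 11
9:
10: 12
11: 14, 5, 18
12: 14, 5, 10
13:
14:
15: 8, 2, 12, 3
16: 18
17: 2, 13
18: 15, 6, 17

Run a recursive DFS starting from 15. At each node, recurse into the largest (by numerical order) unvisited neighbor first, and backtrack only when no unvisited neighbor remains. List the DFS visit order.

15, 12, 14, 10, 5, 9, 4, 16, 18, 17, 13, 2, 8, 11, 7, 6, 1, 3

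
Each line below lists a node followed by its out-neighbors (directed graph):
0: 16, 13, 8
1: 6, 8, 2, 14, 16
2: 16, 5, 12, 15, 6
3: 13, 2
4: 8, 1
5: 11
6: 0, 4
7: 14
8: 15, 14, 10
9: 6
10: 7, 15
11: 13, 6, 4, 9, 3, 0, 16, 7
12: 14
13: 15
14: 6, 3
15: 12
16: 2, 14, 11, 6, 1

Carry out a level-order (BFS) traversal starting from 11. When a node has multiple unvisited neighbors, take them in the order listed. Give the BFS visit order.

Visit 11; enqueue 13, 6, 4, 9, 3, 0, 16, 7 → queue [13, 6, 4, 9, 3, 0, 16, 7]
Visit 13; enqueue 15 → queue [6, 4, 9, 3, 0, 16, 7, 15]
Visit 6 → queue [4, 9, 3, 0, 16, 7, 15]
Visit 4; enqueue 8, 1 → queue [9, 3, 0, 16, 7, 15, 8, 1]
Visit 9 → queue [3, 0, 16, 7, 15, 8, 1]
Visit 3; enqueue 2 → queue [0, 16, 7, 15, 8, 1, 2]
Visit 0 → queue [16, 7, 15, 8, 1, 2]
Visit 16; enqueue 14 → queue [7, 15, 8, 1, 2, 14]
Visit 7 → queue [15, 8, 1, 2, 14]
Visit 15; enqueue 12 → queue [8, 1, 2, 14, 12]
Visit 8; enqueue 10 → queue [1, 2, 14, 12, 10]
Visit 1 → queue [2, 14, 12, 10]
Visit 2; enqueue 5 → queue [14, 12, 10, 5]
Visit 14 → queue [12, 10, 5]
Visit 12 → queue [10, 5]
Visit 10 → queue [5]
Visit 5 → queue []

11 → 13 → 6 → 4 → 9 → 3 → 0 → 16 → 7 → 15 → 8 → 1 → 2 → 14 → 12 → 10 → 5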